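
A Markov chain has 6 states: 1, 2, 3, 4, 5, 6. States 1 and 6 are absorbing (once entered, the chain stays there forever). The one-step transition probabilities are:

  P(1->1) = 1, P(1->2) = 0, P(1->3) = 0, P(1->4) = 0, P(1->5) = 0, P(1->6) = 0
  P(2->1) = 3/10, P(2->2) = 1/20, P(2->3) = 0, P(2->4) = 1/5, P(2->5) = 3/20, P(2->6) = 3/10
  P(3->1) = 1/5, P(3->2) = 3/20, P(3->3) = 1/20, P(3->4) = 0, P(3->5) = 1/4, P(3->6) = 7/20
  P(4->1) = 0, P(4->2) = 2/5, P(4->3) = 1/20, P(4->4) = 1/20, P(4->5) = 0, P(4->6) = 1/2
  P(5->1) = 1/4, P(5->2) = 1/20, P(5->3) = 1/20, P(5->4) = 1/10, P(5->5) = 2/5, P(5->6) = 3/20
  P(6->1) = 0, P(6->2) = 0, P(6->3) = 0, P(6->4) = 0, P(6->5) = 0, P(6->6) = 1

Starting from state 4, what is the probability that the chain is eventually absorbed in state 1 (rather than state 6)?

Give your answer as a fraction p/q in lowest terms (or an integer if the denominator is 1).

Answer: 14746/70829

Derivation:
Let a_i = P(absorbed in 1 | start in state i).
Boundary conditions: a_1 = 1, a_6 = 0.
For each transient state i, a_i = sum_j P(i->j) * a_j:
  a_2 = 3/10*a_1 + 1/20*a_2 + 0*a_3 + 1/5*a_4 + 3/20*a_5 + 3/10*a_6
  a_3 = 1/5*a_1 + 3/20*a_2 + 1/20*a_3 + 0*a_4 + 1/4*a_5 + 7/20*a_6
  a_4 = 0*a_1 + 2/5*a_2 + 1/20*a_3 + 1/20*a_4 + 0*a_5 + 1/2*a_6
  a_5 = 1/4*a_1 + 1/20*a_2 + 1/20*a_3 + 1/10*a_4 + 2/5*a_5 + 3/20*a_6

Substituting a_1 = 1 and a_6 = 0, rearrange to (I - Q) a = r where r[i] = P(i -> 1):
  [19/20, 0, -1/5, -3/20] . (a_2, a_3, a_4, a_5) = 3/10
  [-3/20, 19/20, 0, -1/4] . (a_2, a_3, a_4, a_5) = 1/5
  [-2/5, -1/20, 19/20, 0] . (a_2, a_3, a_4, a_5) = 0
  [-1/20, -1/20, -1/10, 3/5] . (a_2, a_3, a_4, a_5) = 1/4

Solving yields:
  a_2 = 31321/70829
  a_3 = 29606/70829
  a_4 = 14746/70829
  a_5 = 37047/70829

Starting state is 4, so the absorption probability is a_4 = 14746/70829.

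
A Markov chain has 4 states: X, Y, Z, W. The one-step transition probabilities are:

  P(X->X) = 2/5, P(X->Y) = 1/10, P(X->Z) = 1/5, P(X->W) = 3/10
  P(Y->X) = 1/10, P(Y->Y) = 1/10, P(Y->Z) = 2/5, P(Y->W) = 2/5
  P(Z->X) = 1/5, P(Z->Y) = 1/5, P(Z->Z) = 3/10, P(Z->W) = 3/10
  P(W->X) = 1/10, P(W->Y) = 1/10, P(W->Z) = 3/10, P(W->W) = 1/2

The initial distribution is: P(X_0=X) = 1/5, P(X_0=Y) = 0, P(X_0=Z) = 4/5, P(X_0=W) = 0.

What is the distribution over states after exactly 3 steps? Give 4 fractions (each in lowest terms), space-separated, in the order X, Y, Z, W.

Answer: 947/5000 647/5000 183/625 971/2500

Derivation:
Propagating the distribution step by step (d_{t+1} = d_t * P):
d_0 = (X=1/5, Y=0, Z=4/5, W=0)
  d_1[X] = 1/5*2/5 + 0*1/10 + 4/5*1/5 + 0*1/10 = 6/25
  d_1[Y] = 1/5*1/10 + 0*1/10 + 4/5*1/5 + 0*1/10 = 9/50
  d_1[Z] = 1/5*1/5 + 0*2/5 + 4/5*3/10 + 0*3/10 = 7/25
  d_1[W] = 1/5*3/10 + 0*2/5 + 4/5*3/10 + 0*1/2 = 3/10
d_1 = (X=6/25, Y=9/50, Z=7/25, W=3/10)
  d_2[X] = 6/25*2/5 + 9/50*1/10 + 7/25*1/5 + 3/10*1/10 = 1/5
  d_2[Y] = 6/25*1/10 + 9/50*1/10 + 7/25*1/5 + 3/10*1/10 = 16/125
  d_2[Z] = 6/25*1/5 + 9/50*2/5 + 7/25*3/10 + 3/10*3/10 = 147/500
  d_2[W] = 6/25*3/10 + 9/50*2/5 + 7/25*3/10 + 3/10*1/2 = 189/500
d_2 = (X=1/5, Y=16/125, Z=147/500, W=189/500)
  d_3[X] = 1/5*2/5 + 16/125*1/10 + 147/500*1/5 + 189/500*1/10 = 947/5000
  d_3[Y] = 1/5*1/10 + 16/125*1/10 + 147/500*1/5 + 189/500*1/10 = 647/5000
  d_3[Z] = 1/5*1/5 + 16/125*2/5 + 147/500*3/10 + 189/500*3/10 = 183/625
  d_3[W] = 1/5*3/10 + 16/125*2/5 + 147/500*3/10 + 189/500*1/2 = 971/2500
d_3 = (X=947/5000, Y=647/5000, Z=183/625, W=971/2500)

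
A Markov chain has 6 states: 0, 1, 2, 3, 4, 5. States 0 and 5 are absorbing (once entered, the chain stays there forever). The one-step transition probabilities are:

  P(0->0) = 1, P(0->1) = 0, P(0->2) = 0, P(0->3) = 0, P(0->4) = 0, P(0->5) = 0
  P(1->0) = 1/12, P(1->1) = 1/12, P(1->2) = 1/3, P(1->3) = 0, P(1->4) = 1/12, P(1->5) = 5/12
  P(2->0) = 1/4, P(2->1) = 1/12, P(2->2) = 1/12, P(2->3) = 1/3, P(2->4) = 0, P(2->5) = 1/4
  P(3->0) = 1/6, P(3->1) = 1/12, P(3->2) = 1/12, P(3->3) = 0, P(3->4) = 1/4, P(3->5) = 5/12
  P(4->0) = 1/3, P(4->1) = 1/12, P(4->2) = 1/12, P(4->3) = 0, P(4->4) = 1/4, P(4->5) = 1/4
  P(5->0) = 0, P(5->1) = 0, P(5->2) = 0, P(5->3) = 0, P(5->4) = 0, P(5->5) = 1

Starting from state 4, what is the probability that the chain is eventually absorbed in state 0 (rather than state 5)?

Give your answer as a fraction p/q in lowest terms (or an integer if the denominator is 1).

Answer: 515/981

Derivation:
Let a_i = P(absorbed in 0 | start in state i).
Boundary conditions: a_0 = 1, a_5 = 0.
For each transient state i, a_i = sum_j P(i->j) * a_j:
  a_1 = 1/12*a_0 + 1/12*a_1 + 1/3*a_2 + 0*a_3 + 1/12*a_4 + 5/12*a_5
  a_2 = 1/4*a_0 + 1/12*a_1 + 1/12*a_2 + 1/3*a_3 + 0*a_4 + 1/4*a_5
  a_3 = 1/6*a_0 + 1/12*a_1 + 1/12*a_2 + 0*a_3 + 1/4*a_4 + 5/12*a_5
  a_4 = 1/3*a_0 + 1/12*a_1 + 1/12*a_2 + 0*a_3 + 1/4*a_4 + 1/4*a_5

Substituting a_0 = 1 and a_5 = 0, rearrange to (I - Q) a = r where r[i] = P(i -> 0):
  [11/12, -1/3, 0, -1/12] . (a_1, a_2, a_3, a_4) = 1/12
  [-1/12, 11/12, -1/3, 0] . (a_1, a_2, a_3, a_4) = 1/4
  [-1/12, -1/12, 1, -1/4] . (a_1, a_2, a_3, a_4) = 1/6
  [-1/12, -1/12, 0, 3/4] . (a_1, a_2, a_3, a_4) = 1/3

Solving yields:
  a_1 = 868/2943
  a_2 = 1265/2943
  a_3 = 703/1962
  a_4 = 515/981

Starting state is 4, so the absorption probability is a_4 = 515/981.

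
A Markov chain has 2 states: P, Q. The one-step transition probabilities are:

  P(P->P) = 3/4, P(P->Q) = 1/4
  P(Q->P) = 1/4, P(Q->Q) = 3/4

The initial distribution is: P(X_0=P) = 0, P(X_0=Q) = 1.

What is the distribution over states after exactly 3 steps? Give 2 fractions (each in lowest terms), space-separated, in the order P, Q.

Propagating the distribution step by step (d_{t+1} = d_t * P):
d_0 = (P=0, Q=1)
  d_1[P] = 0*3/4 + 1*1/4 = 1/4
  d_1[Q] = 0*1/4 + 1*3/4 = 3/4
d_1 = (P=1/4, Q=3/4)
  d_2[P] = 1/4*3/4 + 3/4*1/4 = 3/8
  d_2[Q] = 1/4*1/4 + 3/4*3/4 = 5/8
d_2 = (P=3/8, Q=5/8)
  d_3[P] = 3/8*3/4 + 5/8*1/4 = 7/16
  d_3[Q] = 3/8*1/4 + 5/8*3/4 = 9/16
d_3 = (P=7/16, Q=9/16)

Answer: 7/16 9/16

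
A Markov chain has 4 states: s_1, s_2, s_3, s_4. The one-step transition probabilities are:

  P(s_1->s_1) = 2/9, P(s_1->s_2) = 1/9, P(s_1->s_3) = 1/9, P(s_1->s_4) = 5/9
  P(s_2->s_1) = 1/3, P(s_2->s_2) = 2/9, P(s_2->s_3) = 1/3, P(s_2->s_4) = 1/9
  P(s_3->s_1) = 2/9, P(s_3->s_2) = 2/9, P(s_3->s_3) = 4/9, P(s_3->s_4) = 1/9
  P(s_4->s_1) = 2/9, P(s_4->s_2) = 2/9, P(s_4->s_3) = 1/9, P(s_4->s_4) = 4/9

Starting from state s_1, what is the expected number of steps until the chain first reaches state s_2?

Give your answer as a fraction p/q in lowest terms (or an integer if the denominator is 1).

Let h_i = expected steps to first reach s_2 from state i.
Boundary: h_s_2 = 0.
First-step equations for the other states:
  h_s_1 = 1 + 2/9*h_s_1 + 1/9*h_s_2 + 1/9*h_s_3 + 5/9*h_s_4
  h_s_3 = 1 + 2/9*h_s_1 + 2/9*h_s_2 + 4/9*h_s_3 + 1/9*h_s_4
  h_s_4 = 1 + 2/9*h_s_1 + 2/9*h_s_2 + 1/9*h_s_3 + 4/9*h_s_4

Substituting h_s_2 = 0 and rearranging gives the linear system (I - Q) h = 1:
  [7/9, -1/9, -5/9] . (h_s_1, h_s_3, h_s_4) = 1
  [-2/9, 5/9, -1/9] . (h_s_1, h_s_3, h_s_4) = 1
  [-2/9, -1/9, 5/9] . (h_s_1, h_s_3, h_s_4) = 1

Solving yields:
  h_s_1 = 45/8
  h_s_3 = 81/16
  h_s_4 = 81/16

Starting state is s_1, so the expected hitting time is h_s_1 = 45/8.

Answer: 45/8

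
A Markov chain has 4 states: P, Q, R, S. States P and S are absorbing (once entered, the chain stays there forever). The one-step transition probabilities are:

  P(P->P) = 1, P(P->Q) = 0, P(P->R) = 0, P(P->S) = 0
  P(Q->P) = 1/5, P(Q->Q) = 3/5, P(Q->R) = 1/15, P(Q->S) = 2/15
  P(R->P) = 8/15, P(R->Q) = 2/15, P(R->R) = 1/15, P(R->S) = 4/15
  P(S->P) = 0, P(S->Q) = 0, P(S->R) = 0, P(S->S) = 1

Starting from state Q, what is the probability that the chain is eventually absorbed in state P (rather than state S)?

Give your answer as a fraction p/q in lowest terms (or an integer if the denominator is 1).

Answer: 25/41

Derivation:
Let a_i = P(absorbed in P | start in state i).
Boundary conditions: a_P = 1, a_S = 0.
For each transient state i, a_i = sum_j P(i->j) * a_j:
  a_Q = 1/5*a_P + 3/5*a_Q + 1/15*a_R + 2/15*a_S
  a_R = 8/15*a_P + 2/15*a_Q + 1/15*a_R + 4/15*a_S

Substituting a_P = 1 and a_S = 0, rearrange to (I - Q) a = r where r[i] = P(i -> P):
  [2/5, -1/15] . (a_Q, a_R) = 1/5
  [-2/15, 14/15] . (a_Q, a_R) = 8/15

Solving yields:
  a_Q = 25/41
  a_R = 27/41

Starting state is Q, so the absorption probability is a_Q = 25/41.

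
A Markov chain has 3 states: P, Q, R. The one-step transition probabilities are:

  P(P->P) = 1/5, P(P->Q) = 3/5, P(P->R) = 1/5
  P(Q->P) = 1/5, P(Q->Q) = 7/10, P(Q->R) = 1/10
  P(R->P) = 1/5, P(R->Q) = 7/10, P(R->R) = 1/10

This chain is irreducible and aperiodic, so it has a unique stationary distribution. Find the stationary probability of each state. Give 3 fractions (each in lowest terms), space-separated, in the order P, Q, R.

The stationary distribution satisfies pi = pi * P, i.e.:
  pi_P = 1/5*pi_P + 1/5*pi_Q + 1/5*pi_R
  pi_Q = 3/5*pi_P + 7/10*pi_Q + 7/10*pi_R
  pi_R = 1/5*pi_P + 1/10*pi_Q + 1/10*pi_R
with normalization: pi_P + pi_Q + pi_R = 1.

Using the first 2 balance equations plus normalization, the linear system A*pi = b is:
  [-4/5, 1/5, 1/5] . pi = 0
  [3/5, -3/10, 7/10] . pi = 0
  [1, 1, 1] . pi = 1

Solving yields:
  pi_P = 1/5
  pi_Q = 17/25
  pi_R = 3/25

Verification (pi * P):
  1/5*1/5 + 17/25*1/5 + 3/25*1/5 = 1/5 = pi_P  (ok)
  1/5*3/5 + 17/25*7/10 + 3/25*7/10 = 17/25 = pi_Q  (ok)
  1/5*1/5 + 17/25*1/10 + 3/25*1/10 = 3/25 = pi_R  (ok)

Answer: 1/5 17/25 3/25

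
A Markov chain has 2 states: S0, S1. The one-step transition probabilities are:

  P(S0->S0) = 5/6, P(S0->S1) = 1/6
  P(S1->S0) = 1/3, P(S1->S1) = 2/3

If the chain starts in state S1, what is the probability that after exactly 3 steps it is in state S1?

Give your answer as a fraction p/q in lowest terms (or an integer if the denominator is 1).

Answer: 5/12

Derivation:
Computing P^3 by repeated multiplication:
P^1 =
  S0: [5/6, 1/6]
  S1: [1/3, 2/3]
P^2 =
  S0: [3/4, 1/4]
  S1: [1/2, 1/2]
P^3 =
  S0: [17/24, 7/24]
  S1: [7/12, 5/12]

(P^3)[S1 -> S1] = 5/12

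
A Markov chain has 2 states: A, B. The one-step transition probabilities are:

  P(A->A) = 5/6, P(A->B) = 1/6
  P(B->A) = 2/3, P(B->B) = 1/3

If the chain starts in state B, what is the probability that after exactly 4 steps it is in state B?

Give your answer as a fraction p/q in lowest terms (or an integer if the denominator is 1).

Computing P^4 by repeated multiplication:
P^1 =
  A: [5/6, 1/6]
  B: [2/3, 1/3]
P^2 =
  A: [29/36, 7/36]
  B: [7/9, 2/9]
P^3 =
  A: [173/216, 43/216]
  B: [43/54, 11/54]
P^4 =
  A: [1037/1296, 259/1296]
  B: [259/324, 65/324]

(P^4)[B -> B] = 65/324

Answer: 65/324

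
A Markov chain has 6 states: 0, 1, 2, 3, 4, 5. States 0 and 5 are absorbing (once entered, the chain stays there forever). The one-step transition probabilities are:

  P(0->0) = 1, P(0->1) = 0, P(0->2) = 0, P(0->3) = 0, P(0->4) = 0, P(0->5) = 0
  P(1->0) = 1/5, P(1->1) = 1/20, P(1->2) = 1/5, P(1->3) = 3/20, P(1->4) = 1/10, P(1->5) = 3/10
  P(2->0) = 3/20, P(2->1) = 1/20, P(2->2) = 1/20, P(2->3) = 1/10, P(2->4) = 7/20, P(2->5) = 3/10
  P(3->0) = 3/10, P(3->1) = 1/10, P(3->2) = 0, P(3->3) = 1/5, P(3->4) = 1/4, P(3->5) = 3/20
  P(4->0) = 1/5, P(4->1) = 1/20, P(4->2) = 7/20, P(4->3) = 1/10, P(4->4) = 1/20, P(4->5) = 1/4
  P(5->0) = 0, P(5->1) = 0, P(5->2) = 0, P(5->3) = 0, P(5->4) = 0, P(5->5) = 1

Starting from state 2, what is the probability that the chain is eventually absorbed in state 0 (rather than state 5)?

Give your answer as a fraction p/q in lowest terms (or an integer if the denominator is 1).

Answer: 34051/84526

Derivation:
Let a_i = P(absorbed in 0 | start in state i).
Boundary conditions: a_0 = 1, a_5 = 0.
For each transient state i, a_i = sum_j P(i->j) * a_j:
  a_1 = 1/5*a_0 + 1/20*a_1 + 1/5*a_2 + 3/20*a_3 + 1/10*a_4 + 3/10*a_5
  a_2 = 3/20*a_0 + 1/20*a_1 + 1/20*a_2 + 1/10*a_3 + 7/20*a_4 + 3/10*a_5
  a_3 = 3/10*a_0 + 1/10*a_1 + 0*a_2 + 1/5*a_3 + 1/4*a_4 + 3/20*a_5
  a_4 = 1/5*a_0 + 1/20*a_1 + 7/20*a_2 + 1/10*a_3 + 1/20*a_4 + 1/4*a_5

Substituting a_0 = 1 and a_5 = 0, rearrange to (I - Q) a = r where r[i] = P(i -> 0):
  [19/20, -1/5, -3/20, -1/10] . (a_1, a_2, a_3, a_4) = 1/5
  [-1/20, 19/20, -1/10, -7/20] . (a_1, a_2, a_3, a_4) = 3/20
  [-1/10, 0, 4/5, -1/4] . (a_1, a_2, a_3, a_4) = 3/10
  [-1/20, -7/20, -1/10, 19/20] . (a_1, a_2, a_3, a_4) = 1/5

Solving yields:
  a_1 = 36455/84526
  a_2 = 34051/84526
  a_3 = 47911/84526
  a_4 = 18651/42263

Starting state is 2, so the absorption probability is a_2 = 34051/84526.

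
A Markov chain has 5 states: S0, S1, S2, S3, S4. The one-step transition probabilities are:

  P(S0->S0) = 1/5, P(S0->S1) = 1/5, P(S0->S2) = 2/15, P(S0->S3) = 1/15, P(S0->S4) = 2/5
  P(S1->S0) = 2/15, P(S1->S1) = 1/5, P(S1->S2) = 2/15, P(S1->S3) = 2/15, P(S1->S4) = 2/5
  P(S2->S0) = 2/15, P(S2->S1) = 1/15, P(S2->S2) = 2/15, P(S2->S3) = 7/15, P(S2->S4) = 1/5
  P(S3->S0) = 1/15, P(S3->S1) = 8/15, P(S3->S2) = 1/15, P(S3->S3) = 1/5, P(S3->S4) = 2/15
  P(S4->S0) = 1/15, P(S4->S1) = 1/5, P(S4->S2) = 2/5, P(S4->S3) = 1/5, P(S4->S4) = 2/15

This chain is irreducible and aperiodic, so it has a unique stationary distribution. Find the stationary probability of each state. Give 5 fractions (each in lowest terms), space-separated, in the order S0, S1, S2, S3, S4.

Answer: 337/3061 1519/6122 1121/6122 6661/30610 7379/30610

Derivation:
The stationary distribution satisfies pi = pi * P, i.e.:
  pi_S0 = 1/5*pi_S0 + 2/15*pi_S1 + 2/15*pi_S2 + 1/15*pi_S3 + 1/15*pi_S4
  pi_S1 = 1/5*pi_S0 + 1/5*pi_S1 + 1/15*pi_S2 + 8/15*pi_S3 + 1/5*pi_S4
  pi_S2 = 2/15*pi_S0 + 2/15*pi_S1 + 2/15*pi_S2 + 1/15*pi_S3 + 2/5*pi_S4
  pi_S3 = 1/15*pi_S0 + 2/15*pi_S1 + 7/15*pi_S2 + 1/5*pi_S3 + 1/5*pi_S4
  pi_S4 = 2/5*pi_S0 + 2/5*pi_S1 + 1/5*pi_S2 + 2/15*pi_S3 + 2/15*pi_S4
with normalization: pi_S0 + pi_S1 + pi_S2 + pi_S3 + pi_S4 = 1.

Using the first 4 balance equations plus normalization, the linear system A*pi = b is:
  [-4/5, 2/15, 2/15, 1/15, 1/15] . pi = 0
  [1/5, -4/5, 1/15, 8/15, 1/5] . pi = 0
  [2/15, 2/15, -13/15, 1/15, 2/5] . pi = 0
  [1/15, 2/15, 7/15, -4/5, 1/5] . pi = 0
  [1, 1, 1, 1, 1] . pi = 1

Solving yields:
  pi_S0 = 337/3061
  pi_S1 = 1519/6122
  pi_S2 = 1121/6122
  pi_S3 = 6661/30610
  pi_S4 = 7379/30610

Verification (pi * P):
  337/3061*1/5 + 1519/6122*2/15 + 1121/6122*2/15 + 6661/30610*1/15 + 7379/30610*1/15 = 337/3061 = pi_S0  (ok)
  337/3061*1/5 + 1519/6122*1/5 + 1121/6122*1/15 + 6661/30610*8/15 + 7379/30610*1/5 = 1519/6122 = pi_S1  (ok)
  337/3061*2/15 + 1519/6122*2/15 + 1121/6122*2/15 + 6661/30610*1/15 + 7379/30610*2/5 = 1121/6122 = pi_S2  (ok)
  337/3061*1/15 + 1519/6122*2/15 + 1121/6122*7/15 + 6661/30610*1/5 + 7379/30610*1/5 = 6661/30610 = pi_S3  (ok)
  337/3061*2/5 + 1519/6122*2/5 + 1121/6122*1/5 + 6661/30610*2/15 + 7379/30610*2/15 = 7379/30610 = pi_S4  (ok)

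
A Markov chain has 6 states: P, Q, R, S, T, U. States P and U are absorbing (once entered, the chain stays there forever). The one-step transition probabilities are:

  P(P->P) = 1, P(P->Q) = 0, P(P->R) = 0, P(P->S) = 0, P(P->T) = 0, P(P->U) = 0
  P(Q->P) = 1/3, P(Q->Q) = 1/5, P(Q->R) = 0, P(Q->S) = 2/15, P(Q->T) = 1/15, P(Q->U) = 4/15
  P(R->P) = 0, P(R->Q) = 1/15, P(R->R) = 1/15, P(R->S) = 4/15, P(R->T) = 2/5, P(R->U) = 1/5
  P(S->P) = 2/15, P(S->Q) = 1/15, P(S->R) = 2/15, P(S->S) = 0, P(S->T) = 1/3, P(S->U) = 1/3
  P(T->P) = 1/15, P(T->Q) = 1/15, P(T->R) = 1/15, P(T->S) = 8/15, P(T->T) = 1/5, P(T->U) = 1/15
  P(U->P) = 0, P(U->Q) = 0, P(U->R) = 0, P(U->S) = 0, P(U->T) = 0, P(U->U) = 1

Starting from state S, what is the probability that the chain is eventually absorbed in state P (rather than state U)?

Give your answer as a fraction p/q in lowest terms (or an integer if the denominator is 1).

Answer: 6223/19001

Derivation:
Let a_i = P(absorbed in P | start in state i).
Boundary conditions: a_P = 1, a_U = 0.
For each transient state i, a_i = sum_j P(i->j) * a_j:
  a_Q = 1/3*a_P + 1/5*a_Q + 0*a_R + 2/15*a_S + 1/15*a_T + 4/15*a_U
  a_R = 0*a_P + 1/15*a_Q + 1/15*a_R + 4/15*a_S + 2/5*a_T + 1/5*a_U
  a_S = 2/15*a_P + 1/15*a_Q + 2/15*a_R + 0*a_S + 1/3*a_T + 1/3*a_U
  a_T = 1/15*a_P + 1/15*a_Q + 1/15*a_R + 8/15*a_S + 1/5*a_T + 1/15*a_U

Substituting a_P = 1 and a_U = 0, rearrange to (I - Q) a = r where r[i] = P(i -> P):
  [4/5, 0, -2/15, -1/15] . (a_Q, a_R, a_S, a_T) = 1/3
  [-1/15, 14/15, -4/15, -2/5] . (a_Q, a_R, a_S, a_T) = 0
  [-1/15, -2/15, 1, -1/3] . (a_Q, a_R, a_S, a_T) = 2/15
  [-1/15, -1/15, -8/15, 4/5] . (a_Q, a_R, a_S, a_T) = 1/15

Solving yields:
  a_Q = 9536/19001
  a_R = 5451/19001
  a_S = 6223/19001
  a_T = 6981/19001

Starting state is S, so the absorption probability is a_S = 6223/19001.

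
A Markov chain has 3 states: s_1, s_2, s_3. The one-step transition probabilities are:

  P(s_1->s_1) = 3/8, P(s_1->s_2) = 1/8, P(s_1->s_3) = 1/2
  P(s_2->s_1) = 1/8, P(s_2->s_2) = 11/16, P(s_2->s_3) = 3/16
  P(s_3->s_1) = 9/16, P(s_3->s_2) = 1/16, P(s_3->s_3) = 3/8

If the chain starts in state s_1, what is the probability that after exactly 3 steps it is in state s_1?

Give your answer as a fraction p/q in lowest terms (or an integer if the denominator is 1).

Computing P^3 by repeated multiplication:
P^1 =
  s_1: [3/8, 1/8, 1/2]
  s_2: [1/8, 11/16, 3/16]
  s_3: [9/16, 1/16, 3/8]
P^2 =
  s_1: [7/16, 21/128, 51/128]
  s_2: [61/256, 1/2, 67/256]
  s_3: [55/128, 35/256, 111/256]
P^3 =
  s_1: [837/2048, 197/1024, 817/2048]
  s_2: [1225/4096, 1597/4096, 637/2048]
  s_3: [1729/4096, 179/1024, 1651/4096]

(P^3)[s_1 -> s_1] = 837/2048

Answer: 837/2048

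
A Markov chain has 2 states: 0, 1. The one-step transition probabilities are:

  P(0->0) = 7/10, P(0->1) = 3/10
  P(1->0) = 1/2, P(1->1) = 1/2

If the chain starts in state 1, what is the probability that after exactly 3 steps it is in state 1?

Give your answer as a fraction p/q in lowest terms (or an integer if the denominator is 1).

Computing P^3 by repeated multiplication:
P^1 =
  0: [7/10, 3/10]
  1: [1/2, 1/2]
P^2 =
  0: [16/25, 9/25]
  1: [3/5, 2/5]
P^3 =
  0: [157/250, 93/250]
  1: [31/50, 19/50]

(P^3)[1 -> 1] = 19/50

Answer: 19/50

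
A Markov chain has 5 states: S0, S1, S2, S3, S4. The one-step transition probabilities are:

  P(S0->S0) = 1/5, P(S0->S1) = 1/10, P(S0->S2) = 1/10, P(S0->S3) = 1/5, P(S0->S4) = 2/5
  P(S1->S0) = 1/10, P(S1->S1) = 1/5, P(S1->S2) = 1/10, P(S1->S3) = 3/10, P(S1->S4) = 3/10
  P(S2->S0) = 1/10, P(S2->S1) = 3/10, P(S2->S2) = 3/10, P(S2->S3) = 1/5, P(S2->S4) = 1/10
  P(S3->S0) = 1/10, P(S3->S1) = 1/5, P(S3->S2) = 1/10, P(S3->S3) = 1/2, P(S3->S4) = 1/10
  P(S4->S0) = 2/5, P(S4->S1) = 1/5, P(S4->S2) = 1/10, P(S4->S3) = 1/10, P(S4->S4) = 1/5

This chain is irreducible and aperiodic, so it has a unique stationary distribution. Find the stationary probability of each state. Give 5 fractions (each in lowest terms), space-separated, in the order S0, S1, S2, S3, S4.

Answer: 177/968 47/242 1/8 821/2904 625/2904

Derivation:
The stationary distribution satisfies pi = pi * P, i.e.:
  pi_S0 = 1/5*pi_S0 + 1/10*pi_S1 + 1/10*pi_S2 + 1/10*pi_S3 + 2/5*pi_S4
  pi_S1 = 1/10*pi_S0 + 1/5*pi_S1 + 3/10*pi_S2 + 1/5*pi_S3 + 1/5*pi_S4
  pi_S2 = 1/10*pi_S0 + 1/10*pi_S1 + 3/10*pi_S2 + 1/10*pi_S3 + 1/10*pi_S4
  pi_S3 = 1/5*pi_S0 + 3/10*pi_S1 + 1/5*pi_S2 + 1/2*pi_S3 + 1/10*pi_S4
  pi_S4 = 2/5*pi_S0 + 3/10*pi_S1 + 1/10*pi_S2 + 1/10*pi_S3 + 1/5*pi_S4
with normalization: pi_S0 + pi_S1 + pi_S2 + pi_S3 + pi_S4 = 1.

Using the first 4 balance equations plus normalization, the linear system A*pi = b is:
  [-4/5, 1/10, 1/10, 1/10, 2/5] . pi = 0
  [1/10, -4/5, 3/10, 1/5, 1/5] . pi = 0
  [1/10, 1/10, -7/10, 1/10, 1/10] . pi = 0
  [1/5, 3/10, 1/5, -1/2, 1/10] . pi = 0
  [1, 1, 1, 1, 1] . pi = 1

Solving yields:
  pi_S0 = 177/968
  pi_S1 = 47/242
  pi_S2 = 1/8
  pi_S3 = 821/2904
  pi_S4 = 625/2904

Verification (pi * P):
  177/968*1/5 + 47/242*1/10 + 1/8*1/10 + 821/2904*1/10 + 625/2904*2/5 = 177/968 = pi_S0  (ok)
  177/968*1/10 + 47/242*1/5 + 1/8*3/10 + 821/2904*1/5 + 625/2904*1/5 = 47/242 = pi_S1  (ok)
  177/968*1/10 + 47/242*1/10 + 1/8*3/10 + 821/2904*1/10 + 625/2904*1/10 = 1/8 = pi_S2  (ok)
  177/968*1/5 + 47/242*3/10 + 1/8*1/5 + 821/2904*1/2 + 625/2904*1/10 = 821/2904 = pi_S3  (ok)
  177/968*2/5 + 47/242*3/10 + 1/8*1/10 + 821/2904*1/10 + 625/2904*1/5 = 625/2904 = pi_S4  (ok)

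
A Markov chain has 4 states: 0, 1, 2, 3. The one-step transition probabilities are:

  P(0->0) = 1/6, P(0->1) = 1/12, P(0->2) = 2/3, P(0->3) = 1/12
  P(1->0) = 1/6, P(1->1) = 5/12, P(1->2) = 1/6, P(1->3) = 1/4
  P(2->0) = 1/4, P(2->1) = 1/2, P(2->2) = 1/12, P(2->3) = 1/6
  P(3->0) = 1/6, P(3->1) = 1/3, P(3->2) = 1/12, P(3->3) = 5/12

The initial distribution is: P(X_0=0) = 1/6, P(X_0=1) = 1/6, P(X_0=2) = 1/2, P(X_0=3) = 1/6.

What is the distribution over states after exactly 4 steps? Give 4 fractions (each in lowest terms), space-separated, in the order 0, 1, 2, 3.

Propagating the distribution step by step (d_{t+1} = d_t * P):
d_0 = (0=1/6, 1=1/6, 2=1/2, 3=1/6)
  d_1[0] = 1/6*1/6 + 1/6*1/6 + 1/2*1/4 + 1/6*1/6 = 5/24
  d_1[1] = 1/6*1/12 + 1/6*5/12 + 1/2*1/2 + 1/6*1/3 = 7/18
  d_1[2] = 1/6*2/3 + 1/6*1/6 + 1/2*1/12 + 1/6*1/12 = 7/36
  d_1[3] = 1/6*1/12 + 1/6*1/4 + 1/2*1/6 + 1/6*5/12 = 5/24
d_1 = (0=5/24, 1=7/18, 2=7/36, 3=5/24)
  d_2[0] = 5/24*1/6 + 7/18*1/6 + 7/36*1/4 + 5/24*1/6 = 79/432
  d_2[1] = 5/24*1/12 + 7/18*5/12 + 7/36*1/2 + 5/24*1/3 = 299/864
  d_2[2] = 5/24*2/3 + 7/18*1/6 + 7/36*1/12 + 5/24*1/12 = 205/864
  d_2[3] = 5/24*1/12 + 7/18*1/4 + 7/36*1/6 + 5/24*5/12 = 101/432
d_2 = (0=79/432, 1=299/864, 2=205/864, 3=101/432)
  d_3[0] = 79/432*1/6 + 299/864*1/6 + 205/864*1/4 + 101/432*1/6 = 1933/10368
  d_3[1] = 79/432*1/12 + 299/864*5/12 + 205/864*1/2 + 101/432*1/3 = 3691/10368
  d_3[2] = 79/432*2/3 + 299/864*1/6 + 205/864*1/12 + 101/432*1/12 = 2269/10368
  d_3[3] = 79/432*1/12 + 299/864*1/4 + 205/864*1/6 + 101/432*5/12 = 275/1152
d_3 = (0=1933/10368, 1=3691/10368, 2=2269/10368, 3=275/1152)
  d_4[0] = 1933/10368*1/6 + 3691/10368*1/6 + 2269/10368*1/4 + 275/1152*1/6 = 23005/124416
  d_4[1] = 1933/10368*1/12 + 3691/10368*5/12 + 2269/10368*1/2 + 275/1152*1/3 = 271/768
  d_4[2] = 1933/10368*2/3 + 3691/10368*1/6 + 2269/10368*1/12 + 275/1152*1/12 = 13795/62208
  d_4[3] = 1933/10368*1/12 + 3691/10368*1/4 + 2269/10368*1/6 + 275/1152*5/12 = 9973/41472
d_4 = (0=23005/124416, 1=271/768, 2=13795/62208, 3=9973/41472)

Answer: 23005/124416 271/768 13795/62208 9973/41472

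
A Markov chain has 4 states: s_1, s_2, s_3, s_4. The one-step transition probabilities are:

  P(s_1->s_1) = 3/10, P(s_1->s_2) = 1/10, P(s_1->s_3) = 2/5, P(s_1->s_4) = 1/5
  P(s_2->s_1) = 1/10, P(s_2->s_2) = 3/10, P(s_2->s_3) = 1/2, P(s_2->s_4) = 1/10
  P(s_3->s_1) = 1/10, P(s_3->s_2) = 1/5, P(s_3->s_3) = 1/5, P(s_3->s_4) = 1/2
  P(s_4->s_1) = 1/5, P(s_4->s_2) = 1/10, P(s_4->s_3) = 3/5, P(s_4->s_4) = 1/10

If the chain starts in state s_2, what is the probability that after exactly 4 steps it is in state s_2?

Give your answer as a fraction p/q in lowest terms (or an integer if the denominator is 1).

Computing P^4 by repeated multiplication:
P^1 =
  s_1: [3/10, 1/10, 2/5, 1/5]
  s_2: [1/10, 3/10, 1/2, 1/10]
  s_3: [1/10, 1/5, 1/5, 1/2]
  s_4: [1/5, 1/10, 3/5, 1/10]
P^2 =
  s_1: [9/50, 4/25, 37/100, 29/100]
  s_2: [13/100, 21/100, 7/20, 31/100]
  s_3: [17/100, 4/25, 12/25, 19/100]
  s_4: [3/20, 9/50, 31/100, 9/25]
P^3 =
  s_1: [33/200, 169/1000, 2/5, 133/500]
  s_2: [157/1000, 177/1000, 413/1000, 253/1000]
  s_3: [153/1000, 9/50, 179/500, 309/1000]
  s_4: [83/500, 167/1000, 107/250, 239/1000]
P^4 =
  s_1: [399/2500, 869/5000, 3901/10000, 553/2000]
  s_2: [1567/10000, 1767/10000, 3857/10000, 2809/10000]
  s_3: [323/2000, 859/5000, 2041/5000, 517/2000]
  s_4: [1571/10000, 881/5000, 3789/10000, 1439/5000]

(P^4)[s_2 -> s_2] = 1767/10000

Answer: 1767/10000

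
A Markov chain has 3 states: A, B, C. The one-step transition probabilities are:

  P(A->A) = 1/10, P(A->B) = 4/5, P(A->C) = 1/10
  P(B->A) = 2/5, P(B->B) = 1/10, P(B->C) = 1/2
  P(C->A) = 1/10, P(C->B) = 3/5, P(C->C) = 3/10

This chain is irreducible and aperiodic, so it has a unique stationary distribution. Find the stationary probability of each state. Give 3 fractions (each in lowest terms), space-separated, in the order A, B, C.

The stationary distribution satisfies pi = pi * P, i.e.:
  pi_A = 1/10*pi_A + 2/5*pi_B + 1/10*pi_C
  pi_B = 4/5*pi_A + 1/10*pi_B + 3/5*pi_C
  pi_C = 1/10*pi_A + 1/2*pi_B + 3/10*pi_C
with normalization: pi_A + pi_B + pi_C = 1.

Using the first 2 balance equations plus normalization, the linear system A*pi = b is:
  [-9/10, 2/5, 1/10] . pi = 0
  [4/5, -9/10, 3/5] . pi = 0
  [1, 1, 1] . pi = 1

Solving yields:
  pi_A = 11/48
  pi_B = 31/72
  pi_C = 49/144

Verification (pi * P):
  11/48*1/10 + 31/72*2/5 + 49/144*1/10 = 11/48 = pi_A  (ok)
  11/48*4/5 + 31/72*1/10 + 49/144*3/5 = 31/72 = pi_B  (ok)
  11/48*1/10 + 31/72*1/2 + 49/144*3/10 = 49/144 = pi_C  (ok)

Answer: 11/48 31/72 49/144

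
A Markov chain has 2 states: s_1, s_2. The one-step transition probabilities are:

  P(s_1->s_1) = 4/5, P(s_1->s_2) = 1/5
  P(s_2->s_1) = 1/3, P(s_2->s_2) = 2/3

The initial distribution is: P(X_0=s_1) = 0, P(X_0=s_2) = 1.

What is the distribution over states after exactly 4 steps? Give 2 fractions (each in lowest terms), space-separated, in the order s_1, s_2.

Answer: 6028/10125 4097/10125

Derivation:
Propagating the distribution step by step (d_{t+1} = d_t * P):
d_0 = (s_1=0, s_2=1)
  d_1[s_1] = 0*4/5 + 1*1/3 = 1/3
  d_1[s_2] = 0*1/5 + 1*2/3 = 2/3
d_1 = (s_1=1/3, s_2=2/3)
  d_2[s_1] = 1/3*4/5 + 2/3*1/3 = 22/45
  d_2[s_2] = 1/3*1/5 + 2/3*2/3 = 23/45
d_2 = (s_1=22/45, s_2=23/45)
  d_3[s_1] = 22/45*4/5 + 23/45*1/3 = 379/675
  d_3[s_2] = 22/45*1/5 + 23/45*2/3 = 296/675
d_3 = (s_1=379/675, s_2=296/675)
  d_4[s_1] = 379/675*4/5 + 296/675*1/3 = 6028/10125
  d_4[s_2] = 379/675*1/5 + 296/675*2/3 = 4097/10125
d_4 = (s_1=6028/10125, s_2=4097/10125)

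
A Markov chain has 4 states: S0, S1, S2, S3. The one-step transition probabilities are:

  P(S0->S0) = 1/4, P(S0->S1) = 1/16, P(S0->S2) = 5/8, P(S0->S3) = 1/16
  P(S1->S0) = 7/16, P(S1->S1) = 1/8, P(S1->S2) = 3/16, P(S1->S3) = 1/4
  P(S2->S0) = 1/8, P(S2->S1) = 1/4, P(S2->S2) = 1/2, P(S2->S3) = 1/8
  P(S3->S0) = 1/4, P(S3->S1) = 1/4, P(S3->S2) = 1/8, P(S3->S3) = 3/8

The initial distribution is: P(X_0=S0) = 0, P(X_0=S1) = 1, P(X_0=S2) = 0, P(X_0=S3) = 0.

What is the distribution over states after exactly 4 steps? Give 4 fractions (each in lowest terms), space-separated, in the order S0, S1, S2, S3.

Answer: 1903/8192 12101/65536 6653/16384 11599/65536

Derivation:
Propagating the distribution step by step (d_{t+1} = d_t * P):
d_0 = (S0=0, S1=1, S2=0, S3=0)
  d_1[S0] = 0*1/4 + 1*7/16 + 0*1/8 + 0*1/4 = 7/16
  d_1[S1] = 0*1/16 + 1*1/8 + 0*1/4 + 0*1/4 = 1/8
  d_1[S2] = 0*5/8 + 1*3/16 + 0*1/2 + 0*1/8 = 3/16
  d_1[S3] = 0*1/16 + 1*1/4 + 0*1/8 + 0*3/8 = 1/4
d_1 = (S0=7/16, S1=1/8, S2=3/16, S3=1/4)
  d_2[S0] = 7/16*1/4 + 1/8*7/16 + 3/16*1/8 + 1/4*1/4 = 1/4
  d_2[S1] = 7/16*1/16 + 1/8*1/8 + 3/16*1/4 + 1/4*1/4 = 39/256
  d_2[S2] = 7/16*5/8 + 1/8*3/16 + 3/16*1/2 + 1/4*1/8 = 27/64
  d_2[S3] = 7/16*1/16 + 1/8*1/4 + 3/16*1/8 + 1/4*3/8 = 45/256
d_2 = (S0=1/4, S1=39/256, S2=27/64, S3=45/256)
  d_3[S0] = 1/4*1/4 + 39/256*7/16 + 27/64*1/8 + 45/256*1/4 = 925/4096
  d_3[S1] = 1/4*1/16 + 39/256*1/8 + 27/64*1/4 + 45/256*1/4 = 377/2048
  d_3[S2] = 1/4*5/8 + 39/256*3/16 + 27/64*1/2 + 45/256*1/8 = 1711/4096
  d_3[S3] = 1/4*1/16 + 39/256*1/4 + 27/64*1/8 + 45/256*3/8 = 353/2048
d_3 = (S0=925/4096, S1=377/2048, S2=1711/4096, S3=353/2048)
  d_4[S0] = 925/4096*1/4 + 377/2048*7/16 + 1711/4096*1/8 + 353/2048*1/4 = 1903/8192
  d_4[S1] = 925/4096*1/16 + 377/2048*1/8 + 1711/4096*1/4 + 353/2048*1/4 = 12101/65536
  d_4[S2] = 925/4096*5/8 + 377/2048*3/16 + 1711/4096*1/2 + 353/2048*1/8 = 6653/16384
  d_4[S3] = 925/4096*1/16 + 377/2048*1/4 + 1711/4096*1/8 + 353/2048*3/8 = 11599/65536
d_4 = (S0=1903/8192, S1=12101/65536, S2=6653/16384, S3=11599/65536)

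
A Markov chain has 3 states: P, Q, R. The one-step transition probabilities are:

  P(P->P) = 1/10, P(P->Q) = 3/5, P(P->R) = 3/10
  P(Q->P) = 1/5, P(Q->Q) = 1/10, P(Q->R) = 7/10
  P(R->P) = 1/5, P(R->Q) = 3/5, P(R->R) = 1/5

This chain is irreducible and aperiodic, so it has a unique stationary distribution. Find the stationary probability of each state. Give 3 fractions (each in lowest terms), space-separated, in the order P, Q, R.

Answer: 2/11 2/5 23/55

Derivation:
The stationary distribution satisfies pi = pi * P, i.e.:
  pi_P = 1/10*pi_P + 1/5*pi_Q + 1/5*pi_R
  pi_Q = 3/5*pi_P + 1/10*pi_Q + 3/5*pi_R
  pi_R = 3/10*pi_P + 7/10*pi_Q + 1/5*pi_R
with normalization: pi_P + pi_Q + pi_R = 1.

Using the first 2 balance equations plus normalization, the linear system A*pi = b is:
  [-9/10, 1/5, 1/5] . pi = 0
  [3/5, -9/10, 3/5] . pi = 0
  [1, 1, 1] . pi = 1

Solving yields:
  pi_P = 2/11
  pi_Q = 2/5
  pi_R = 23/55

Verification (pi * P):
  2/11*1/10 + 2/5*1/5 + 23/55*1/5 = 2/11 = pi_P  (ok)
  2/11*3/5 + 2/5*1/10 + 23/55*3/5 = 2/5 = pi_Q  (ok)
  2/11*3/10 + 2/5*7/10 + 23/55*1/5 = 23/55 = pi_R  (ok)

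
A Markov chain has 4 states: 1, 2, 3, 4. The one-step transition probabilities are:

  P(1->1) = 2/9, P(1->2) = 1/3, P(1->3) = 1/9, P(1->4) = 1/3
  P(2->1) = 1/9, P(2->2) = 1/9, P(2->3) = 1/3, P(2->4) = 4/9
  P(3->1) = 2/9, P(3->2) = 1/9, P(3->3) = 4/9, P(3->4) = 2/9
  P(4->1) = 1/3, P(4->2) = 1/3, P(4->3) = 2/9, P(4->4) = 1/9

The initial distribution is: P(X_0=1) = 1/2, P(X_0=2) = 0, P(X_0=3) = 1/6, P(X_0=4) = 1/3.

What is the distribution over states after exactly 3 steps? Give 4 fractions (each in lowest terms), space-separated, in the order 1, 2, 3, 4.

Propagating the distribution step by step (d_{t+1} = d_t * P):
d_0 = (1=1/2, 2=0, 3=1/6, 4=1/3)
  d_1[1] = 1/2*2/9 + 0*1/9 + 1/6*2/9 + 1/3*1/3 = 7/27
  d_1[2] = 1/2*1/3 + 0*1/9 + 1/6*1/9 + 1/3*1/3 = 8/27
  d_1[3] = 1/2*1/9 + 0*1/3 + 1/6*4/9 + 1/3*2/9 = 11/54
  d_1[4] = 1/2*1/3 + 0*4/9 + 1/6*2/9 + 1/3*1/9 = 13/54
d_1 = (1=7/27, 2=8/27, 3=11/54, 4=13/54)
  d_2[1] = 7/27*2/9 + 8/27*1/9 + 11/54*2/9 + 13/54*1/3 = 35/162
  d_2[2] = 7/27*1/3 + 8/27*1/9 + 11/54*1/9 + 13/54*1/3 = 2/9
  d_2[3] = 7/27*1/9 + 8/27*1/3 + 11/54*4/9 + 13/54*2/9 = 22/81
  d_2[4] = 7/27*1/3 + 8/27*4/9 + 11/54*2/9 + 13/54*1/9 = 47/162
d_2 = (1=35/162, 2=2/9, 3=22/81, 4=47/162)
  d_3[1] = 35/162*2/9 + 2/9*1/9 + 22/81*2/9 + 47/162*1/3 = 335/1458
  d_3[2] = 35/162*1/3 + 2/9*1/9 + 22/81*1/9 + 47/162*1/3 = 163/729
  d_3[3] = 35/162*1/9 + 2/9*1/3 + 22/81*4/9 + 47/162*2/9 = 413/1458
  d_3[4] = 35/162*1/3 + 2/9*4/9 + 22/81*2/9 + 47/162*1/9 = 64/243
d_3 = (1=335/1458, 2=163/729, 3=413/1458, 4=64/243)

Answer: 335/1458 163/729 413/1458 64/243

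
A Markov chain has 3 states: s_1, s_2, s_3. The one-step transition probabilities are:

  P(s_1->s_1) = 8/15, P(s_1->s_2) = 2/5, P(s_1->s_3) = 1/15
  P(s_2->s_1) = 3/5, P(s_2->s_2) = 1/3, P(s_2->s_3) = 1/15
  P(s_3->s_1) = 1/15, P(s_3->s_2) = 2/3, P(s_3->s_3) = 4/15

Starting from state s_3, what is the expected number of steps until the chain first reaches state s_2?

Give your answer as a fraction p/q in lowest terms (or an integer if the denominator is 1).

Let h_i = expected steps to first reach s_2 from state i.
Boundary: h_s_2 = 0.
First-step equations for the other states:
  h_s_1 = 1 + 8/15*h_s_1 + 2/5*h_s_2 + 1/15*h_s_3
  h_s_3 = 1 + 1/15*h_s_1 + 2/3*h_s_2 + 4/15*h_s_3

Substituting h_s_2 = 0 and rearranging gives the linear system (I - Q) h = 1:
  [7/15, -1/15] . (h_s_1, h_s_3) = 1
  [-1/15, 11/15] . (h_s_1, h_s_3) = 1

Solving yields:
  h_s_1 = 45/19
  h_s_3 = 30/19

Starting state is s_3, so the expected hitting time is h_s_3 = 30/19.

Answer: 30/19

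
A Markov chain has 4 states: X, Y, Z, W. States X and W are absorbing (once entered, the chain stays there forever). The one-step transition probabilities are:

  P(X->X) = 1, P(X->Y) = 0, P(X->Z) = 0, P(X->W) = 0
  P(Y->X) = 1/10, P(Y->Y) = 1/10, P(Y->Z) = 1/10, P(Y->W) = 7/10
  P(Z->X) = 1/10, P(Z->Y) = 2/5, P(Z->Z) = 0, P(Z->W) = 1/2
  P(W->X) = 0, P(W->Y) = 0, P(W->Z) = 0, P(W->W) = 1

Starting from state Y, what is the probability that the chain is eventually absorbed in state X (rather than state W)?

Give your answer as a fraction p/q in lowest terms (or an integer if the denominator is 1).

Answer: 11/86

Derivation:
Let a_i = P(absorbed in X | start in state i).
Boundary conditions: a_X = 1, a_W = 0.
For each transient state i, a_i = sum_j P(i->j) * a_j:
  a_Y = 1/10*a_X + 1/10*a_Y + 1/10*a_Z + 7/10*a_W
  a_Z = 1/10*a_X + 2/5*a_Y + 0*a_Z + 1/2*a_W

Substituting a_X = 1 and a_W = 0, rearrange to (I - Q) a = r where r[i] = P(i -> X):
  [9/10, -1/10] . (a_Y, a_Z) = 1/10
  [-2/5, 1] . (a_Y, a_Z) = 1/10

Solving yields:
  a_Y = 11/86
  a_Z = 13/86

Starting state is Y, so the absorption probability is a_Y = 11/86.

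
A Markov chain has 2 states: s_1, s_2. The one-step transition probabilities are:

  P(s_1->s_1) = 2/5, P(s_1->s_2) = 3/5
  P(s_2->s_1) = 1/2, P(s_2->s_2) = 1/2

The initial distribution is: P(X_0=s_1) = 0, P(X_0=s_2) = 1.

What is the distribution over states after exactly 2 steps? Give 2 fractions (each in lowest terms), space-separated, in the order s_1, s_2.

Answer: 9/20 11/20

Derivation:
Propagating the distribution step by step (d_{t+1} = d_t * P):
d_0 = (s_1=0, s_2=1)
  d_1[s_1] = 0*2/5 + 1*1/2 = 1/2
  d_1[s_2] = 0*3/5 + 1*1/2 = 1/2
d_1 = (s_1=1/2, s_2=1/2)
  d_2[s_1] = 1/2*2/5 + 1/2*1/2 = 9/20
  d_2[s_2] = 1/2*3/5 + 1/2*1/2 = 11/20
d_2 = (s_1=9/20, s_2=11/20)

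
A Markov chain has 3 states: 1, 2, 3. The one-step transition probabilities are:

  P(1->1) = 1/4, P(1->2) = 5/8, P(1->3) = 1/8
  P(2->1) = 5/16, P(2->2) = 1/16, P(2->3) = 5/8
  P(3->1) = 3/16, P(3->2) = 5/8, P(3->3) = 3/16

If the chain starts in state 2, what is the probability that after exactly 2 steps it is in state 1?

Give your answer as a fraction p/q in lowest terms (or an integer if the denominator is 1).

Computing P^2 by repeated multiplication:
P^1 =
  1: [1/4, 5/8, 1/8]
  2: [5/16, 1/16, 5/8]
  3: [3/16, 5/8, 3/16]
P^2 =
  1: [9/32, 35/128, 57/128]
  2: [55/256, 151/256, 25/128]
  3: [71/256, 35/128, 115/256]

(P^2)[2 -> 1] = 55/256

Answer: 55/256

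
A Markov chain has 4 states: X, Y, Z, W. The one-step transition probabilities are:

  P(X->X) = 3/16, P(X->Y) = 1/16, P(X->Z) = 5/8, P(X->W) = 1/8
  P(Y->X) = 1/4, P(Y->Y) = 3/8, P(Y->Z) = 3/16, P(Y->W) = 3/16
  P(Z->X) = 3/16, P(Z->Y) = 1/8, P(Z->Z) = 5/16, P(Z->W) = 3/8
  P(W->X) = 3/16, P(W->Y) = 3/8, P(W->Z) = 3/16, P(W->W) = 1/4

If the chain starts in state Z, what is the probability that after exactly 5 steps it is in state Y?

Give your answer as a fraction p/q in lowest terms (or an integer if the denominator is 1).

Computing P^5 by repeated multiplication:
P^1 =
  X: [3/16, 1/16, 5/8, 1/8]
  Y: [1/4, 3/8, 3/16, 3/16]
  Z: [3/16, 1/8, 5/16, 3/8]
  W: [3/16, 3/8, 3/16, 1/4]
P^2 =
  X: [49/256, 41/256, 89/256, 77/256]
  Y: [27/128, 1/4, 41/128, 7/32]
  Z: [25/128, 61/256, 79/256, 33/128]
  W: [27/128, 69/256, 75/256, 29/128]
P^3 =
  X: [809/4096, 935/4096, 1289/4096, 1063/4096]
  Y: [13/64, 469/2048, 655/2048, 127/512]
  Z: [829/4096, 485/2048, 319/1024, 1021/4096]
  W: [837/4096, 483/2048, 81/256, 997/4096]
P^4 =
  X: [13223/65536, 15375/65536, 20529/65536, 16409/65536]
  Y: [6613/32768, 1897/8192, 5183/16384, 8201/32768]
  Z: [6629/32768, 15327/65536, 20643/65536, 4077/16384]
  W: [6627/32768, 15207/65536, 20739/65536, 1021/4096]
P^5 =
  X: [211983/1048576, 244985/1048576, 330227/1048576, 261381/1048576]
  Y: [26473/131072, 122079/524288, 165327/524288, 65495/262144]
  Z: [211935/1048576, 122177/524288, 82675/262144, 261587/1048576]
  W: [211815/1048576, 121995/524288, 20679/65536, 261907/1048576]

(P^5)[Z -> Y] = 122177/524288

Answer: 122177/524288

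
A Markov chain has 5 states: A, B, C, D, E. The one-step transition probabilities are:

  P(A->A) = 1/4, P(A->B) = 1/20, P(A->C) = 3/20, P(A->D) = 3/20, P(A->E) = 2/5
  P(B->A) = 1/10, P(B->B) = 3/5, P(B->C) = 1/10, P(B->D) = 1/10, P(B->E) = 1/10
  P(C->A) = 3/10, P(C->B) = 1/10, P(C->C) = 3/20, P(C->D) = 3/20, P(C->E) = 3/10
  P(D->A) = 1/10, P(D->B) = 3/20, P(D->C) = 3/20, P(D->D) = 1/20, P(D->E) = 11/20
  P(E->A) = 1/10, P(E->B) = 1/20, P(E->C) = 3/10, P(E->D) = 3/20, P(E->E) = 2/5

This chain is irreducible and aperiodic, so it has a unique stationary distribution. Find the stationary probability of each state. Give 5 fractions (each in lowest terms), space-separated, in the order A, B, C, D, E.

Answer: 2682/16409 13243/82045 3194/16409 10586/82045 28836/82045

Derivation:
The stationary distribution satisfies pi = pi * P, i.e.:
  pi_A = 1/4*pi_A + 1/10*pi_B + 3/10*pi_C + 1/10*pi_D + 1/10*pi_E
  pi_B = 1/20*pi_A + 3/5*pi_B + 1/10*pi_C + 3/20*pi_D + 1/20*pi_E
  pi_C = 3/20*pi_A + 1/10*pi_B + 3/20*pi_C + 3/20*pi_D + 3/10*pi_E
  pi_D = 3/20*pi_A + 1/10*pi_B + 3/20*pi_C + 1/20*pi_D + 3/20*pi_E
  pi_E = 2/5*pi_A + 1/10*pi_B + 3/10*pi_C + 11/20*pi_D + 2/5*pi_E
with normalization: pi_A + pi_B + pi_C + pi_D + pi_E = 1.

Using the first 4 balance equations plus normalization, the linear system A*pi = b is:
  [-3/4, 1/10, 3/10, 1/10, 1/10] . pi = 0
  [1/20, -2/5, 1/10, 3/20, 1/20] . pi = 0
  [3/20, 1/10, -17/20, 3/20, 3/10] . pi = 0
  [3/20, 1/10, 3/20, -19/20, 3/20] . pi = 0
  [1, 1, 1, 1, 1] . pi = 1

Solving yields:
  pi_A = 2682/16409
  pi_B = 13243/82045
  pi_C = 3194/16409
  pi_D = 10586/82045
  pi_E = 28836/82045

Verification (pi * P):
  2682/16409*1/4 + 13243/82045*1/10 + 3194/16409*3/10 + 10586/82045*1/10 + 28836/82045*1/10 = 2682/16409 = pi_A  (ok)
  2682/16409*1/20 + 13243/82045*3/5 + 3194/16409*1/10 + 10586/82045*3/20 + 28836/82045*1/20 = 13243/82045 = pi_B  (ok)
  2682/16409*3/20 + 13243/82045*1/10 + 3194/16409*3/20 + 10586/82045*3/20 + 28836/82045*3/10 = 3194/16409 = pi_C  (ok)
  2682/16409*3/20 + 13243/82045*1/10 + 3194/16409*3/20 + 10586/82045*1/20 + 28836/82045*3/20 = 10586/82045 = pi_D  (ok)
  2682/16409*2/5 + 13243/82045*1/10 + 3194/16409*3/10 + 10586/82045*11/20 + 28836/82045*2/5 = 28836/82045 = pi_E  (ok)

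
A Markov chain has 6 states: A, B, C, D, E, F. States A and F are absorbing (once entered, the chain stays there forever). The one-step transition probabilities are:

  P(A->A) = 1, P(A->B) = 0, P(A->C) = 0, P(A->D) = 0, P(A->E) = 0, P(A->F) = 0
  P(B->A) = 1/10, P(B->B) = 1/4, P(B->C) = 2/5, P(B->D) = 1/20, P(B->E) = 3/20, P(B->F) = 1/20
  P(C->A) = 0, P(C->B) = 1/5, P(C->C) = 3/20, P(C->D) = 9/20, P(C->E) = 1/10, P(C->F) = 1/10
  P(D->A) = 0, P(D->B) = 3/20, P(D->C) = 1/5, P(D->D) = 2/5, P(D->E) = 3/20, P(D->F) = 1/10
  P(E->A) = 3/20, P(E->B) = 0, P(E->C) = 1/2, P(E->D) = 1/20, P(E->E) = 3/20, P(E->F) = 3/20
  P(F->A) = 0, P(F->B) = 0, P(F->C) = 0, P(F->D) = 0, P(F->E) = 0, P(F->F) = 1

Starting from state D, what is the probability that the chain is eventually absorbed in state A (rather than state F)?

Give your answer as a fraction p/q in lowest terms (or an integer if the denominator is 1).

Let a_i = P(absorbed in A | start in state i).
Boundary conditions: a_A = 1, a_F = 0.
For each transient state i, a_i = sum_j P(i->j) * a_j:
  a_B = 1/10*a_A + 1/4*a_B + 2/5*a_C + 1/20*a_D + 3/20*a_E + 1/20*a_F
  a_C = 0*a_A + 1/5*a_B + 3/20*a_C + 9/20*a_D + 1/10*a_E + 1/10*a_F
  a_D = 0*a_A + 3/20*a_B + 1/5*a_C + 2/5*a_D + 3/20*a_E + 1/10*a_F
  a_E = 3/20*a_A + 0*a_B + 1/2*a_C + 1/20*a_D + 3/20*a_E + 3/20*a_F

Substituting a_A = 1 and a_F = 0, rearrange to (I - Q) a = r where r[i] = P(i -> A):
  [3/4, -2/5, -1/20, -3/20] . (a_B, a_C, a_D, a_E) = 1/10
  [-1/5, 17/20, -9/20, -1/10] . (a_B, a_C, a_D, a_E) = 0
  [-3/20, -1/5, 3/5, -3/20] . (a_B, a_C, a_D, a_E) = 0
  [0, -1/2, -1/20, 17/20] . (a_B, a_C, a_D, a_E) = 3/20

Solving yields:
  a_B = 7487/20503
  a_C = 5526/20503
  a_D = 5512/20503
  a_E = 7193/20503

Starting state is D, so the absorption probability is a_D = 5512/20503.

Answer: 5512/20503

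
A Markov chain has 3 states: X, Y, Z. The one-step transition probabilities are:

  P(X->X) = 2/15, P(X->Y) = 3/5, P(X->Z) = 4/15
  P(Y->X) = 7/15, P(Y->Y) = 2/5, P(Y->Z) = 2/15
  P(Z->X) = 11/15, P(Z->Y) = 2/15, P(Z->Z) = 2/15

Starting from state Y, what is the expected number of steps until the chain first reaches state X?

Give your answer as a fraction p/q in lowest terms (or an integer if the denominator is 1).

Answer: 225/113

Derivation:
Let h_i = expected steps to first reach X from state i.
Boundary: h_X = 0.
First-step equations for the other states:
  h_Y = 1 + 7/15*h_X + 2/5*h_Y + 2/15*h_Z
  h_Z = 1 + 11/15*h_X + 2/15*h_Y + 2/15*h_Z

Substituting h_X = 0 and rearranging gives the linear system (I - Q) h = 1:
  [3/5, -2/15] . (h_Y, h_Z) = 1
  [-2/15, 13/15] . (h_Y, h_Z) = 1

Solving yields:
  h_Y = 225/113
  h_Z = 165/113

Starting state is Y, so the expected hitting time is h_Y = 225/113.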